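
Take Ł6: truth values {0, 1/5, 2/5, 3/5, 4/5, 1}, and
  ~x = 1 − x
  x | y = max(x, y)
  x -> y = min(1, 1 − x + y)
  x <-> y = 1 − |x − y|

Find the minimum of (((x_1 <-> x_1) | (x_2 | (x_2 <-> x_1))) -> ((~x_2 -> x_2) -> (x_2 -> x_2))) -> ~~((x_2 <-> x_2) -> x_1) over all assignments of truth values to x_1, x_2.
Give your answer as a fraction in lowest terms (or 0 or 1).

Take x_1 = 0, x_2 = 0:
x_1 <-> x_1 = 0 <-> 0 = 1
x_2 <-> x_1 = 0 <-> 0 = 1
x_2 | (x_2 <-> x_1) = 0 | 1 = 1
(x_1 <-> x_1) | (x_2 | (x_2 <-> x_1)) = 1 | 1 = 1
~x_2 = ~0 = 1
~x_2 -> x_2 = 1 -> 0 = 0
x_2 -> x_2 = 0 -> 0 = 1
(~x_2 -> x_2) -> (x_2 -> x_2) = 0 -> 1 = 1
((x_1 <-> x_1) | (x_2 | (x_2 <-> x_1))) -> ((~x_2 -> x_2) -> (x_2 -> x_2)) = 1 -> 1 = 1
x_2 <-> x_2 = 0 <-> 0 = 1
(x_2 <-> x_2) -> x_1 = 1 -> 0 = 0
~((x_2 <-> x_2) -> x_1) = ~0 = 1
~~((x_2 <-> x_2) -> x_1) = ~1 = 0
(((x_1 <-> x_1) | (x_2 | (x_2 <-> x_1))) -> ((~x_2 -> x_2) -> (x_2 -> x_2))) -> ~~((x_2 <-> x_2) -> x_1) = 1 -> 0 = 0
No assignment yields a value below 0, so this is the minimum.

0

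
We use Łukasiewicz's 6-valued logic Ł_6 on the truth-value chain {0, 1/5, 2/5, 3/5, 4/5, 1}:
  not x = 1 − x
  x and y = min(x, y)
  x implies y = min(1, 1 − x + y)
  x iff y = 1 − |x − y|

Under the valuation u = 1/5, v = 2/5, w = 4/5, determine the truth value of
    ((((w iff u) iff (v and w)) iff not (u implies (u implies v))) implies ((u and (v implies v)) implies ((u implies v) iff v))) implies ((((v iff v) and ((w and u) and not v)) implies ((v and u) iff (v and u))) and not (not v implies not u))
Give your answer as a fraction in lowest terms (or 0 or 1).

w iff u = 4/5 iff 1/5 = 2/5
v and w = 2/5 and 4/5 = 2/5
(w iff u) iff (v and w) = 2/5 iff 2/5 = 1
u implies v = 1/5 implies 2/5 = 1
u implies (u implies v) = 1/5 implies 1 = 1
not (u implies (u implies v)) = not 1 = 0
((w iff u) iff (v and w)) iff not (u implies (u implies v)) = 1 iff 0 = 0
v implies v = 2/5 implies 2/5 = 1
u and (v implies v) = 1/5 and 1 = 1/5
u implies v = 1/5 implies 2/5 = 1
(u implies v) iff v = 1 iff 2/5 = 2/5
(u and (v implies v)) implies ((u implies v) iff v) = 1/5 implies 2/5 = 1
(((w iff u) iff (v and w)) iff not (u implies (u implies v))) implies ((u and (v implies v)) implies ((u implies v) iff v)) = 0 implies 1 = 1
v iff v = 2/5 iff 2/5 = 1
w and u = 4/5 and 1/5 = 1/5
not v = not 2/5 = 3/5
(w and u) and not v = 1/5 and 3/5 = 1/5
(v iff v) and ((w and u) and not v) = 1 and 1/5 = 1/5
v and u = 2/5 and 1/5 = 1/5
v and u = 2/5 and 1/5 = 1/5
(v and u) iff (v and u) = 1/5 iff 1/5 = 1
((v iff v) and ((w and u) and not v)) implies ((v and u) iff (v and u)) = 1/5 implies 1 = 1
not v = not 2/5 = 3/5
not u = not 1/5 = 4/5
not v implies not u = 3/5 implies 4/5 = 1
not (not v implies not u) = not 1 = 0
(((v iff v) and ((w and u) and not v)) implies ((v and u) iff (v and u))) and not (not v implies not u) = 1 and 0 = 0
((((w iff u) iff (v and w)) iff not (u implies (u implies v))) implies ((u and (v implies v)) implies ((u implies v) iff v))) implies ((((v iff v) and ((w and u) and not v)) implies ((v and u) iff (v and u))) and not (not v implies not u)) = 1 implies 0 = 0

0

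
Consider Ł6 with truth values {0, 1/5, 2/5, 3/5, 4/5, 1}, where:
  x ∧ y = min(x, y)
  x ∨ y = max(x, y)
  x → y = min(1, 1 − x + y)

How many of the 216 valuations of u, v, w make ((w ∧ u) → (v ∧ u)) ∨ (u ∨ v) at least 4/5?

value 1: 176 assignments (counts)
value 4/5: 29 assignments (counts)
value 3/5: 11 assignments
So 205 of the 216 assignments meet the threshold.

205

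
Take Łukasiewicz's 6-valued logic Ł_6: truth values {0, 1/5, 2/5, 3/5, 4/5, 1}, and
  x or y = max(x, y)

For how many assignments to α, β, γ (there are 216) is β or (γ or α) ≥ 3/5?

189

value 1: 91 assignments (counts)
value 4/5: 61 assignments (counts)
value 3/5: 37 assignments (counts)
value 2/5: 19 assignments
value 1/5: 7 assignments
value 0: 1 assignment
So 189 of the 216 assignments meet the threshold.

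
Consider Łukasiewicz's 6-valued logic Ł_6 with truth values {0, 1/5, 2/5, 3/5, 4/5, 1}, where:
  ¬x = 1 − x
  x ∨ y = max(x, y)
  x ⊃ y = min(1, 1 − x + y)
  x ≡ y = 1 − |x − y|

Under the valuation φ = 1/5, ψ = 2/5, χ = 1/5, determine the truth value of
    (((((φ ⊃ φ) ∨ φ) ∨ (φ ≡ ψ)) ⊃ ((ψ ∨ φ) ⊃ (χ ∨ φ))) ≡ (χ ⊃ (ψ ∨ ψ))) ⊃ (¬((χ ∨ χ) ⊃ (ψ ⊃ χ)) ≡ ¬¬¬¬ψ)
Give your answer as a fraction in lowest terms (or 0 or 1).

4/5

φ ⊃ φ = 1/5 ⊃ 1/5 = 1
(φ ⊃ φ) ∨ φ = 1 ∨ 1/5 = 1
φ ≡ ψ = 1/5 ≡ 2/5 = 4/5
((φ ⊃ φ) ∨ φ) ∨ (φ ≡ ψ) = 1 ∨ 4/5 = 1
ψ ∨ φ = 2/5 ∨ 1/5 = 2/5
χ ∨ φ = 1/5 ∨ 1/5 = 1/5
(ψ ∨ φ) ⊃ (χ ∨ φ) = 2/5 ⊃ 1/5 = 4/5
(((φ ⊃ φ) ∨ φ) ∨ (φ ≡ ψ)) ⊃ ((ψ ∨ φ) ⊃ (χ ∨ φ)) = 1 ⊃ 4/5 = 4/5
ψ ∨ ψ = 2/5 ∨ 2/5 = 2/5
χ ⊃ (ψ ∨ ψ) = 1/5 ⊃ 2/5 = 1
((((φ ⊃ φ) ∨ φ) ∨ (φ ≡ ψ)) ⊃ ((ψ ∨ φ) ⊃ (χ ∨ φ))) ≡ (χ ⊃ (ψ ∨ ψ)) = 4/5 ≡ 1 = 4/5
χ ∨ χ = 1/5 ∨ 1/5 = 1/5
ψ ⊃ χ = 2/5 ⊃ 1/5 = 4/5
(χ ∨ χ) ⊃ (ψ ⊃ χ) = 1/5 ⊃ 4/5 = 1
¬((χ ∨ χ) ⊃ (ψ ⊃ χ)) = ¬1 = 0
¬ψ = ¬2/5 = 3/5
¬¬ψ = ¬3/5 = 2/5
¬¬¬ψ = ¬2/5 = 3/5
¬¬¬¬ψ = ¬3/5 = 2/5
¬((χ ∨ χ) ⊃ (ψ ⊃ χ)) ≡ ¬¬¬¬ψ = 0 ≡ 2/5 = 3/5
(((((φ ⊃ φ) ∨ φ) ∨ (φ ≡ ψ)) ⊃ ((ψ ∨ φ) ⊃ (χ ∨ φ))) ≡ (χ ⊃ (ψ ∨ ψ))) ⊃ (¬((χ ∨ χ) ⊃ (ψ ⊃ χ)) ≡ ¬¬¬¬ψ) = 4/5 ⊃ 3/5 = 4/5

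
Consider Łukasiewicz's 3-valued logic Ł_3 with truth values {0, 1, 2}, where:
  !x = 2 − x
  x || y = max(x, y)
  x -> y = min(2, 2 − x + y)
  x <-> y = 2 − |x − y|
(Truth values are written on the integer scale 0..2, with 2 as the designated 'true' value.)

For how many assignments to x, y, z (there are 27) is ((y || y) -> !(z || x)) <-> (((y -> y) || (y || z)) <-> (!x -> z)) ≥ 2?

value 2: 9 assignments (counts)
value 1: 10 assignments
value 0: 8 assignments
So 9 of the 27 assignments meet the threshold.

9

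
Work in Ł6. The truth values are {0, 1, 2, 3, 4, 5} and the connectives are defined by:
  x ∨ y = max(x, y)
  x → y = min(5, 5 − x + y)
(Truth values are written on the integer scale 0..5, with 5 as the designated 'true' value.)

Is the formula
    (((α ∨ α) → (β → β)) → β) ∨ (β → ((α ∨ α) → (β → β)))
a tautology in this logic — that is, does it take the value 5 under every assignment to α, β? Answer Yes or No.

At α = 2, β = 2, for instance:
α ∨ α = 2 ∨ 2 = 2
β → β = 2 → 2 = 5
(α ∨ α) → (β → β) = 2 → 5 = 5
((α ∨ α) → (β → β)) → β = 5 → 2 = 2
β → ((α ∨ α) → (β → β)) = 2 → 5 = 5
(((α ∨ α) → (β → β)) → β) ∨ (β → ((α ∨ α) → (β → β))) = 2 ∨ 5 = 5
and checking the remaining 35 assignments likewise gives ≥ 5 in every case.

Yes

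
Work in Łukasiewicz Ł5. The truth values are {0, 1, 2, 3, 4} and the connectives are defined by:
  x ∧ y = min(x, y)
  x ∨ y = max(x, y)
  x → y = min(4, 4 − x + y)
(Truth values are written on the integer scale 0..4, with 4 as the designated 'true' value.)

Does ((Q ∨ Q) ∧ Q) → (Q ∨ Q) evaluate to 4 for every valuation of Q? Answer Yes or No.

Q = 0 ↦ 4
Q = 1 ↦ 4
Q = 2 ↦ 4
Q = 3 ↦ 4
Q = 4 ↦ 4
Every assignment gives a value ≥ 4.

Yes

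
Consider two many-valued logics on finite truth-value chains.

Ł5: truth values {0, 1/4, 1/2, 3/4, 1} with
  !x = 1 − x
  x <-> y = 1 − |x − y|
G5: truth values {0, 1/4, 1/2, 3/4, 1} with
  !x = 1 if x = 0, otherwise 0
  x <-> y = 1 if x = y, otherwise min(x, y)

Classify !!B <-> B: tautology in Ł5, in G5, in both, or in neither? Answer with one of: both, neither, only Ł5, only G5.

In Ł5: every assignment gives 1 — tautology.
In G5: at B = 1/4 the value is 1/4 — not a tautology.

only Ł5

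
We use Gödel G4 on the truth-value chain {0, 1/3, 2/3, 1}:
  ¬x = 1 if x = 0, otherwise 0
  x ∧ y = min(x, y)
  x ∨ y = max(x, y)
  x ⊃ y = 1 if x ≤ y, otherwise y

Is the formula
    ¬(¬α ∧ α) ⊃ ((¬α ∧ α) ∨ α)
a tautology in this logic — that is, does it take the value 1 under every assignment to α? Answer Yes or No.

No

Counterexample: take α = 0.
¬α = ¬0 = 1
¬α ∧ α = 1 ∧ 0 = 0
¬(¬α ∧ α) = ¬0 = 1
(¬α ∧ α) ∨ α = 0 ∨ 0 = 0
¬(¬α ∧ α) ⊃ ((¬α ∧ α) ∨ α) = 1 ⊃ 0 = 0
This gives 0 ≠ 1.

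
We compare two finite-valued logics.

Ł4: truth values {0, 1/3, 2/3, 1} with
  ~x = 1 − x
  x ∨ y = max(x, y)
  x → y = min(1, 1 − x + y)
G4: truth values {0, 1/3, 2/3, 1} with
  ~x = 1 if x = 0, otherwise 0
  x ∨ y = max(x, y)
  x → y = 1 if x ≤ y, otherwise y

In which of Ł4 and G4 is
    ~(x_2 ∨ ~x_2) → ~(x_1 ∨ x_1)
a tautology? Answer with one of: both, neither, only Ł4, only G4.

only G4

In Ł4: at x_1 = 1, x_2 = 1/3 the value is 2/3 — not a tautology.
In G4: every assignment gives 1 — tautology.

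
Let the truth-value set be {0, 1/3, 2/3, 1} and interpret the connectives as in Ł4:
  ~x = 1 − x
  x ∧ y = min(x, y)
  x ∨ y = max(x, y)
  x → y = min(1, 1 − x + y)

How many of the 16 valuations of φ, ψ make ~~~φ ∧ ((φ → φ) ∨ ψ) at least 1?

φ = 0, ψ = 0 ↦ 1  ≥
φ = 0, ψ = 1/3 ↦ 1  ≥
φ = 0, ψ = 2/3 ↦ 1  ≥
φ = 0, ψ = 1 ↦ 1  ≥
φ = 1/3, ψ = 0 ↦ 2/3  <
φ = 1/3, ψ = 1/3 ↦ 2/3  <
φ = 1/3, ψ = 2/3 ↦ 2/3  <
φ = 1/3, ψ = 1 ↦ 2/3  <
φ = 2/3, ψ = 0 ↦ 1/3  <
φ = 2/3, ψ = 1/3 ↦ 1/3  <
φ = 2/3, ψ = 2/3 ↦ 1/3  <
φ = 2/3, ψ = 1 ↦ 1/3  <
φ = 1, ψ = 0 ↦ 0  <
φ = 1, ψ = 1/3 ↦ 0  <
φ = 1, ψ = 2/3 ↦ 0  <
φ = 1, ψ = 1 ↦ 0  <
So 4 of the 16 assignments meet the threshold.

4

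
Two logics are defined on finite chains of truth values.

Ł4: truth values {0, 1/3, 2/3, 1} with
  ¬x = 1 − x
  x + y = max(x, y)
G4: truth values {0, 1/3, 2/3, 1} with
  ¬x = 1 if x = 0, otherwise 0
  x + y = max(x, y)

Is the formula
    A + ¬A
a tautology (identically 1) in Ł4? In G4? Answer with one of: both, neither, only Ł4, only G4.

In Ł4: at A = 1/3 the value is 2/3 — not a tautology.
In G4: at A = 1/3 the value is 1/3 — not a tautology.

neither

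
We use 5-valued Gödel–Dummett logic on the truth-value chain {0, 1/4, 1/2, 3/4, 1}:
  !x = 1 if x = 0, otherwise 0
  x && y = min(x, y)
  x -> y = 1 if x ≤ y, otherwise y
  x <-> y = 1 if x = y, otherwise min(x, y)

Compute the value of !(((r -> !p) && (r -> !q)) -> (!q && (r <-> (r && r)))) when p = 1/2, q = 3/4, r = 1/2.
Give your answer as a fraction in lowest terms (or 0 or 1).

0

!p = !1/2 = 0
r -> !p = 1/2 -> 0 = 0
!q = !3/4 = 0
r -> !q = 1/2 -> 0 = 0
(r -> !p) && (r -> !q) = 0 && 0 = 0
!q = !3/4 = 0
r && r = 1/2 && 1/2 = 1/2
r <-> (r && r) = 1/2 <-> 1/2 = 1
!q && (r <-> (r && r)) = 0 && 1 = 0
((r -> !p) && (r -> !q)) -> (!q && (r <-> (r && r))) = 0 -> 0 = 1
!(((r -> !p) && (r -> !q)) -> (!q && (r <-> (r && r)))) = !1 = 0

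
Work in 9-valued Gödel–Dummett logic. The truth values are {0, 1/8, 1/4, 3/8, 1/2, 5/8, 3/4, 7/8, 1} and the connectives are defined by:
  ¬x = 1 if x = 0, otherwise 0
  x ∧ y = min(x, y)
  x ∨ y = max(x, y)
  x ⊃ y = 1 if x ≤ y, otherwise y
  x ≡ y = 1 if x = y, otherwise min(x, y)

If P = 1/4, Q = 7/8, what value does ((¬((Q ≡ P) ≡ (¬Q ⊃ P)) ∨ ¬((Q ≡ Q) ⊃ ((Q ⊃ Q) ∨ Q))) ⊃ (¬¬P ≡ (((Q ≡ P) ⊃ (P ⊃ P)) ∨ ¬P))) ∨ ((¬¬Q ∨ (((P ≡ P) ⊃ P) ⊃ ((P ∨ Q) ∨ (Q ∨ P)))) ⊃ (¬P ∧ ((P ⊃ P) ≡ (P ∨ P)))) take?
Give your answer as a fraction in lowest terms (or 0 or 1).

1

Q ≡ P = 7/8 ≡ 1/4 = 1/4
¬Q = ¬7/8 = 0
¬Q ⊃ P = 0 ⊃ 1/4 = 1
(Q ≡ P) ≡ (¬Q ⊃ P) = 1/4 ≡ 1 = 1/4
¬((Q ≡ P) ≡ (¬Q ⊃ P)) = ¬1/4 = 0
Q ≡ Q = 7/8 ≡ 7/8 = 1
Q ⊃ Q = 7/8 ⊃ 7/8 = 1
(Q ⊃ Q) ∨ Q = 1 ∨ 7/8 = 1
(Q ≡ Q) ⊃ ((Q ⊃ Q) ∨ Q) = 1 ⊃ 1 = 1
¬((Q ≡ Q) ⊃ ((Q ⊃ Q) ∨ Q)) = ¬1 = 0
¬((Q ≡ P) ≡ (¬Q ⊃ P)) ∨ ¬((Q ≡ Q) ⊃ ((Q ⊃ Q) ∨ Q)) = 0 ∨ 0 = 0
¬P = ¬1/4 = 0
¬¬P = ¬0 = 1
Q ≡ P = 7/8 ≡ 1/4 = 1/4
P ⊃ P = 1/4 ⊃ 1/4 = 1
(Q ≡ P) ⊃ (P ⊃ P) = 1/4 ⊃ 1 = 1
¬P = ¬1/4 = 0
((Q ≡ P) ⊃ (P ⊃ P)) ∨ ¬P = 1 ∨ 0 = 1
¬¬P ≡ (((Q ≡ P) ⊃ (P ⊃ P)) ∨ ¬P) = 1 ≡ 1 = 1
(¬((Q ≡ P) ≡ (¬Q ⊃ P)) ∨ ¬((Q ≡ Q) ⊃ ((Q ⊃ Q) ∨ Q))) ⊃ (¬¬P ≡ (((Q ≡ P) ⊃ (P ⊃ P)) ∨ ¬P)) = 0 ⊃ 1 = 1
¬Q = ¬7/8 = 0
¬¬Q = ¬0 = 1
P ≡ P = 1/4 ≡ 1/4 = 1
(P ≡ P) ⊃ P = 1 ⊃ 1/4 = 1/4
P ∨ Q = 1/4 ∨ 7/8 = 7/8
Q ∨ P = 7/8 ∨ 1/4 = 7/8
(P ∨ Q) ∨ (Q ∨ P) = 7/8 ∨ 7/8 = 7/8
((P ≡ P) ⊃ P) ⊃ ((P ∨ Q) ∨ (Q ∨ P)) = 1/4 ⊃ 7/8 = 1
¬¬Q ∨ (((P ≡ P) ⊃ P) ⊃ ((P ∨ Q) ∨ (Q ∨ P))) = 1 ∨ 1 = 1
¬P = ¬1/4 = 0
P ⊃ P = 1/4 ⊃ 1/4 = 1
P ∨ P = 1/4 ∨ 1/4 = 1/4
(P ⊃ P) ≡ (P ∨ P) = 1 ≡ 1/4 = 1/4
¬P ∧ ((P ⊃ P) ≡ (P ∨ P)) = 0 ∧ 1/4 = 0
(¬¬Q ∨ (((P ≡ P) ⊃ P) ⊃ ((P ∨ Q) ∨ (Q ∨ P)))) ⊃ (¬P ∧ ((P ⊃ P) ≡ (P ∨ P))) = 1 ⊃ 0 = 0
((¬((Q ≡ P) ≡ (¬Q ⊃ P)) ∨ ¬((Q ≡ Q) ⊃ ((Q ⊃ Q) ∨ Q))) ⊃ (¬¬P ≡ (((Q ≡ P) ⊃ (P ⊃ P)) ∨ ¬P))) ∨ ((¬¬Q ∨ (((P ≡ P) ⊃ P) ⊃ ((P ∨ Q) ∨ (Q ∨ P)))) ⊃ (¬P ∧ ((P ⊃ P) ≡ (P ∨ P)))) = 1 ∨ 0 = 1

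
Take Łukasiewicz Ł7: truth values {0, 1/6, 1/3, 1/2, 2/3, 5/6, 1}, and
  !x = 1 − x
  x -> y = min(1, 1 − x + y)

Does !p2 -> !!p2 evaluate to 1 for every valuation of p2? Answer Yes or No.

Counterexample: take p2 = 0.
!p2 = !0 = 1
!p2 = !0 = 1
!!p2 = !1 = 0
!p2 -> !!p2 = 1 -> 0 = 0
This gives 0 ≠ 1.

No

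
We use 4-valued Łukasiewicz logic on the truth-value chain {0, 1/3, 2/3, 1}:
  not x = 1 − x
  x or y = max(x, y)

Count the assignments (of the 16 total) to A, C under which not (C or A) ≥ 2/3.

A = 0, C = 0 ↦ 1  ≥
A = 0, C = 1/3 ↦ 2/3  ≥
A = 0, C = 2/3 ↦ 1/3  <
A = 0, C = 1 ↦ 0  <
A = 1/3, C = 0 ↦ 2/3  ≥
A = 1/3, C = 1/3 ↦ 2/3  ≥
A = 1/3, C = 2/3 ↦ 1/3  <
A = 1/3, C = 1 ↦ 0  <
A = 2/3, C = 0 ↦ 1/3  <
A = 2/3, C = 1/3 ↦ 1/3  <
A = 2/3, C = 2/3 ↦ 1/3  <
A = 2/3, C = 1 ↦ 0  <
A = 1, C = 0 ↦ 0  <
A = 1, C = 1/3 ↦ 0  <
A = 1, C = 2/3 ↦ 0  <
A = 1, C = 1 ↦ 0  <
So 4 of the 16 assignments meet the threshold.

4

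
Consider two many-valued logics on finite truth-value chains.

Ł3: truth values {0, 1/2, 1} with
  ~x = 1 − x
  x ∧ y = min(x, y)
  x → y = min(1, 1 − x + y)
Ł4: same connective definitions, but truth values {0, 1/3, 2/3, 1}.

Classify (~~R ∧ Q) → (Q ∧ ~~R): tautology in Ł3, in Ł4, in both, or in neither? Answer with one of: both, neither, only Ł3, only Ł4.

both

In Ł3: every assignment gives 1 — tautology.
In Ł4: every assignment gives 1 — tautology.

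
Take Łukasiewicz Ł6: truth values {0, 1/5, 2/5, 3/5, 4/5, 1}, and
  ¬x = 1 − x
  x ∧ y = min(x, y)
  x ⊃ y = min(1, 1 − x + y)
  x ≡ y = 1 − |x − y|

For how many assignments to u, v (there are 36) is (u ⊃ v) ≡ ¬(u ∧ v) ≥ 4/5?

value 1: 8 assignments (counts)
value 4/5: 10 assignments (counts)
value 3/5: 7 assignments
value 2/5: 6 assignments
value 1/5: 3 assignments
value 0: 2 assignments
So 18 of the 36 assignments meet the threshold.

18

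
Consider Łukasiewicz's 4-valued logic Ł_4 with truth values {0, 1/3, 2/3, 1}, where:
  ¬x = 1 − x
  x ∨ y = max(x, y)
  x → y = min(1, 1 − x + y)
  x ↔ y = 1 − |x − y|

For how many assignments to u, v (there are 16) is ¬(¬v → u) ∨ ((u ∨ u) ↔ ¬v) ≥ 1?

5

u = 0, v = 0 ↦ 1  ≥
u = 0, v = 1/3 ↦ 2/3  <
u = 0, v = 2/3 ↦ 2/3  <
u = 0, v = 1 ↦ 1  ≥
u = 1/3, v = 0 ↦ 2/3  <
u = 1/3, v = 1/3 ↦ 2/3  <
u = 1/3, v = 2/3 ↦ 1  ≥
u = 1/3, v = 1 ↦ 2/3  <
u = 2/3, v = 0 ↦ 2/3  <
u = 2/3, v = 1/3 ↦ 1  ≥
u = 2/3, v = 2/3 ↦ 2/3  <
u = 2/3, v = 1 ↦ 1/3  <
u = 1, v = 0 ↦ 1  ≥
u = 1, v = 1/3 ↦ 2/3  <
u = 1, v = 2/3 ↦ 1/3  <
u = 1, v = 1 ↦ 0  <
So 5 of the 16 assignments meet the threshold.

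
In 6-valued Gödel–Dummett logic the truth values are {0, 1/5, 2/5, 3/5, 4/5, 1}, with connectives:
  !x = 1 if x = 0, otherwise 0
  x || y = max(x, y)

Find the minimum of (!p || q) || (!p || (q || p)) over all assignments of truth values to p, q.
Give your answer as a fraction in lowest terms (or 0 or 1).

1/5

Take p = 1/5, q = 0:
!p = !1/5 = 0
!p || q = 0 || 0 = 0
!p = !1/5 = 0
q || p = 0 || 1/5 = 1/5
!p || (q || p) = 0 || 1/5 = 1/5
(!p || q) || (!p || (q || p)) = 0 || 1/5 = 1/5
No assignment yields a value below 1/5, so this is the minimum.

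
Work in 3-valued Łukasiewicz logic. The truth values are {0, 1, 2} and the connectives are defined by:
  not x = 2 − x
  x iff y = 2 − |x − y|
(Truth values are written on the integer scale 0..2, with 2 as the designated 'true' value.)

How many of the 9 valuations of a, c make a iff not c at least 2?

a = 0, c = 0 ↦ 0  <
a = 0, c = 1 ↦ 1  <
a = 0, c = 2 ↦ 2  ≥
a = 1, c = 0 ↦ 1  <
a = 1, c = 1 ↦ 2  ≥
a = 1, c = 2 ↦ 1  <
a = 2, c = 0 ↦ 2  ≥
a = 2, c = 1 ↦ 1  <
a = 2, c = 2 ↦ 0  <
So 3 of the 9 assignments meet the threshold.

3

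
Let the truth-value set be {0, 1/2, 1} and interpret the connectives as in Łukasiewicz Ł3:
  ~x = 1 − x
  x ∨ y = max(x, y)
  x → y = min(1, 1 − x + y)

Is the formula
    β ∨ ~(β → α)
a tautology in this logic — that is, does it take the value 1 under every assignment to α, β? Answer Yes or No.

Counterexample: take α = 0, β = 0.
β → α = 0 → 0 = 1
~(β → α) = ~1 = 0
β ∨ ~(β → α) = 0 ∨ 0 = 0
This gives 0 ≠ 1.

No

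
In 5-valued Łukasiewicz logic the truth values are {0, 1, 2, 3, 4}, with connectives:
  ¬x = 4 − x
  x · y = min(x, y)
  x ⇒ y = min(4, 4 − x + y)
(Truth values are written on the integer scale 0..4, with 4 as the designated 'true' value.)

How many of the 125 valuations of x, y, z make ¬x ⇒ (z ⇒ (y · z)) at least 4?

105

value 4: 105 assignments (counts)
value 3: 10 assignments
value 2: 6 assignments
value 1: 3 assignments
value 0: 1 assignment
So 105 of the 125 assignments meet the threshold.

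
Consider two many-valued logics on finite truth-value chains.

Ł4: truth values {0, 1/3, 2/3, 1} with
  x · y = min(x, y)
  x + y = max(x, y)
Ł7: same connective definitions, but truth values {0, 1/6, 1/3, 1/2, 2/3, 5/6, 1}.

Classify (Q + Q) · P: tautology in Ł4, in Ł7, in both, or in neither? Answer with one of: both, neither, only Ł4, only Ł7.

neither

In Ł4: at P = 0, Q = 0 the value is 0 — not a tautology.
In Ł7: at P = 0, Q = 0 the value is 0 — not a tautology.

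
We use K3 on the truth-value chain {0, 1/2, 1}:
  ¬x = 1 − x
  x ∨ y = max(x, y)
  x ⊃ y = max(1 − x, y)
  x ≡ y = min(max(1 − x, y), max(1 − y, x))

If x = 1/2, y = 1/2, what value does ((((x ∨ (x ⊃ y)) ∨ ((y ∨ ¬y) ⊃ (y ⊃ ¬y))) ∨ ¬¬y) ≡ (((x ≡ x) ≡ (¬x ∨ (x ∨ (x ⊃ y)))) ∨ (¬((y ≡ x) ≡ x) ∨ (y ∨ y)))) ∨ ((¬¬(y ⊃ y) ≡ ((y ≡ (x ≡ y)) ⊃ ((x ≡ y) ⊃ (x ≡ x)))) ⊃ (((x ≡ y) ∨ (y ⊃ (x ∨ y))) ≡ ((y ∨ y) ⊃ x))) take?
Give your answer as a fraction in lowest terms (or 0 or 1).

x ⊃ y = 1/2 ⊃ 1/2 = 1/2
x ∨ (x ⊃ y) = 1/2 ∨ 1/2 = 1/2
¬y = ¬1/2 = 1/2
y ∨ ¬y = 1/2 ∨ 1/2 = 1/2
¬y = ¬1/2 = 1/2
y ⊃ ¬y = 1/2 ⊃ 1/2 = 1/2
(y ∨ ¬y) ⊃ (y ⊃ ¬y) = 1/2 ⊃ 1/2 = 1/2
(x ∨ (x ⊃ y)) ∨ ((y ∨ ¬y) ⊃ (y ⊃ ¬y)) = 1/2 ∨ 1/2 = 1/2
¬y = ¬1/2 = 1/2
¬¬y = ¬1/2 = 1/2
((x ∨ (x ⊃ y)) ∨ ((y ∨ ¬y) ⊃ (y ⊃ ¬y))) ∨ ¬¬y = 1/2 ∨ 1/2 = 1/2
x ≡ x = 1/2 ≡ 1/2 = 1/2
¬x = ¬1/2 = 1/2
x ⊃ y = 1/2 ⊃ 1/2 = 1/2
x ∨ (x ⊃ y) = 1/2 ∨ 1/2 = 1/2
¬x ∨ (x ∨ (x ⊃ y)) = 1/2 ∨ 1/2 = 1/2
(x ≡ x) ≡ (¬x ∨ (x ∨ (x ⊃ y))) = 1/2 ≡ 1/2 = 1/2
y ≡ x = 1/2 ≡ 1/2 = 1/2
(y ≡ x) ≡ x = 1/2 ≡ 1/2 = 1/2
¬((y ≡ x) ≡ x) = ¬1/2 = 1/2
y ∨ y = 1/2 ∨ 1/2 = 1/2
¬((y ≡ x) ≡ x) ∨ (y ∨ y) = 1/2 ∨ 1/2 = 1/2
((x ≡ x) ≡ (¬x ∨ (x ∨ (x ⊃ y)))) ∨ (¬((y ≡ x) ≡ x) ∨ (y ∨ y)) = 1/2 ∨ 1/2 = 1/2
(((x ∨ (x ⊃ y)) ∨ ((y ∨ ¬y) ⊃ (y ⊃ ¬y))) ∨ ¬¬y) ≡ (((x ≡ x) ≡ (¬x ∨ (x ∨ (x ⊃ y)))) ∨ (¬((y ≡ x) ≡ x) ∨ (y ∨ y))) = 1/2 ≡ 1/2 = 1/2
y ⊃ y = 1/2 ⊃ 1/2 = 1/2
¬(y ⊃ y) = ¬1/2 = 1/2
¬¬(y ⊃ y) = ¬1/2 = 1/2
x ≡ y = 1/2 ≡ 1/2 = 1/2
y ≡ (x ≡ y) = 1/2 ≡ 1/2 = 1/2
x ≡ y = 1/2 ≡ 1/2 = 1/2
x ≡ x = 1/2 ≡ 1/2 = 1/2
(x ≡ y) ⊃ (x ≡ x) = 1/2 ⊃ 1/2 = 1/2
(y ≡ (x ≡ y)) ⊃ ((x ≡ y) ⊃ (x ≡ x)) = 1/2 ⊃ 1/2 = 1/2
¬¬(y ⊃ y) ≡ ((y ≡ (x ≡ y)) ⊃ ((x ≡ y) ⊃ (x ≡ x))) = 1/2 ≡ 1/2 = 1/2
x ≡ y = 1/2 ≡ 1/2 = 1/2
x ∨ y = 1/2 ∨ 1/2 = 1/2
y ⊃ (x ∨ y) = 1/2 ⊃ 1/2 = 1/2
(x ≡ y) ∨ (y ⊃ (x ∨ y)) = 1/2 ∨ 1/2 = 1/2
y ∨ y = 1/2 ∨ 1/2 = 1/2
(y ∨ y) ⊃ x = 1/2 ⊃ 1/2 = 1/2
((x ≡ y) ∨ (y ⊃ (x ∨ y))) ≡ ((y ∨ y) ⊃ x) = 1/2 ≡ 1/2 = 1/2
(¬¬(y ⊃ y) ≡ ((y ≡ (x ≡ y)) ⊃ ((x ≡ y) ⊃ (x ≡ x)))) ⊃ (((x ≡ y) ∨ (y ⊃ (x ∨ y))) ≡ ((y ∨ y) ⊃ x)) = 1/2 ⊃ 1/2 = 1/2
((((x ∨ (x ⊃ y)) ∨ ((y ∨ ¬y) ⊃ (y ⊃ ¬y))) ∨ ¬¬y) ≡ (((x ≡ x) ≡ (¬x ∨ (x ∨ (x ⊃ y)))) ∨ (¬((y ≡ x) ≡ x) ∨ (y ∨ y)))) ∨ ((¬¬(y ⊃ y) ≡ ((y ≡ (x ≡ y)) ⊃ ((x ≡ y) ⊃ (x ≡ x)))) ⊃ (((x ≡ y) ∨ (y ⊃ (x ∨ y))) ≡ ((y ∨ y) ⊃ x))) = 1/2 ∨ 1/2 = 1/2

1/2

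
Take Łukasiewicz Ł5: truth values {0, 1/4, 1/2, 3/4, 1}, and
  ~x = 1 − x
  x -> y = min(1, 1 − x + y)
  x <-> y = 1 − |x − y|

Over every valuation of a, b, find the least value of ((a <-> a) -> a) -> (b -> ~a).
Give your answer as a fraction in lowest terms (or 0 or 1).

Take a = 1, b = 1:
a <-> a = 1 <-> 1 = 1
(a <-> a) -> a = 1 -> 1 = 1
~a = ~1 = 0
b -> ~a = 1 -> 0 = 0
((a <-> a) -> a) -> (b -> ~a) = 1 -> 0 = 0
No assignment yields a value below 0, so this is the minimum.

0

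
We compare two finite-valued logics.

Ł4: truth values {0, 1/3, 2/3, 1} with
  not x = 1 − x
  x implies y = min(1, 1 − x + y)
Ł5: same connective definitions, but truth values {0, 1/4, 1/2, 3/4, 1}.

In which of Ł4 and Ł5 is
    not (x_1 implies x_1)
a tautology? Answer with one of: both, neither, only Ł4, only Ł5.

In Ł4: at x_1 = 0 the value is 0 — not a tautology.
In Ł5: at x_1 = 0 the value is 0 — not a tautology.

neither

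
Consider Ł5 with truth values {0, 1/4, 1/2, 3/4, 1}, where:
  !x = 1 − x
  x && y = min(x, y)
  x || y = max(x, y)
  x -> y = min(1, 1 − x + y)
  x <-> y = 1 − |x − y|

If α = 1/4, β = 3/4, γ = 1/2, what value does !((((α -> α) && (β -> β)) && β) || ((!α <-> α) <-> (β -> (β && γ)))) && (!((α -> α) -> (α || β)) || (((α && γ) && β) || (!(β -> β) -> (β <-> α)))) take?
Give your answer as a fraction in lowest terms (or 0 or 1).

α -> α = 1/4 -> 1/4 = 1
β -> β = 3/4 -> 3/4 = 1
(α -> α) && (β -> β) = 1 && 1 = 1
((α -> α) && (β -> β)) && β = 1 && 3/4 = 3/4
!α = !1/4 = 3/4
!α <-> α = 3/4 <-> 1/4 = 1/2
β && γ = 3/4 && 1/2 = 1/2
β -> (β && γ) = 3/4 -> 1/2 = 3/4
(!α <-> α) <-> (β -> (β && γ)) = 1/2 <-> 3/4 = 3/4
(((α -> α) && (β -> β)) && β) || ((!α <-> α) <-> (β -> (β && γ))) = 3/4 || 3/4 = 3/4
!((((α -> α) && (β -> β)) && β) || ((!α <-> α) <-> (β -> (β && γ)))) = !3/4 = 1/4
α -> α = 1/4 -> 1/4 = 1
α || β = 1/4 || 3/4 = 3/4
(α -> α) -> (α || β) = 1 -> 3/4 = 3/4
!((α -> α) -> (α || β)) = !3/4 = 1/4
α && γ = 1/4 && 1/2 = 1/4
(α && γ) && β = 1/4 && 3/4 = 1/4
β -> β = 3/4 -> 3/4 = 1
!(β -> β) = !1 = 0
β <-> α = 3/4 <-> 1/4 = 1/2
!(β -> β) -> (β <-> α) = 0 -> 1/2 = 1
((α && γ) && β) || (!(β -> β) -> (β <-> α)) = 1/4 || 1 = 1
!((α -> α) -> (α || β)) || (((α && γ) && β) || (!(β -> β) -> (β <-> α))) = 1/4 || 1 = 1
!((((α -> α) && (β -> β)) && β) || ((!α <-> α) <-> (β -> (β && γ)))) && (!((α -> α) -> (α || β)) || (((α && γ) && β) || (!(β -> β) -> (β <-> α)))) = 1/4 && 1 = 1/4

1/4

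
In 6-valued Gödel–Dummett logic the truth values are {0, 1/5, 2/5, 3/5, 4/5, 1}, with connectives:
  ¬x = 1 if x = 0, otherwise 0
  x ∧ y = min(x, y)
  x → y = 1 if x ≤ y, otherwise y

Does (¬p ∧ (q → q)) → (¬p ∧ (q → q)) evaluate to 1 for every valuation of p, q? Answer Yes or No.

At p = 2/5, q = 0, for instance:
¬p = ¬2/5 = 0
q → q = 0 → 0 = 1
¬p ∧ (q → q) = 0 ∧ 1 = 0
(¬p ∧ (q → q)) → (¬p ∧ (q → q)) = 0 → 0 = 1
and checking the remaining 35 assignments likewise gives ≥ 1 in every case.

Yes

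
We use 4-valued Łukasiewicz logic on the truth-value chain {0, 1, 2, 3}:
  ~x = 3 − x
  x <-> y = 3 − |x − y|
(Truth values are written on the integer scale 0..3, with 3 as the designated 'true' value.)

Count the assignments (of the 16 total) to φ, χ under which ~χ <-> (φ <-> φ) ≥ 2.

8

φ = 0, χ = 0 ↦ 3  ≥
φ = 0, χ = 1 ↦ 2  ≥
φ = 0, χ = 2 ↦ 1  <
φ = 0, χ = 3 ↦ 0  <
φ = 1, χ = 0 ↦ 3  ≥
φ = 1, χ = 1 ↦ 2  ≥
φ = 1, χ = 2 ↦ 1  <
φ = 1, χ = 3 ↦ 0  <
φ = 2, χ = 0 ↦ 3  ≥
φ = 2, χ = 1 ↦ 2  ≥
φ = 2, χ = 2 ↦ 1  <
φ = 2, χ = 3 ↦ 0  <
φ = 3, χ = 0 ↦ 3  ≥
φ = 3, χ = 1 ↦ 2  ≥
φ = 3, χ = 2 ↦ 1  <
φ = 3, χ = 3 ↦ 0  <
So 8 of the 16 assignments meet the threshold.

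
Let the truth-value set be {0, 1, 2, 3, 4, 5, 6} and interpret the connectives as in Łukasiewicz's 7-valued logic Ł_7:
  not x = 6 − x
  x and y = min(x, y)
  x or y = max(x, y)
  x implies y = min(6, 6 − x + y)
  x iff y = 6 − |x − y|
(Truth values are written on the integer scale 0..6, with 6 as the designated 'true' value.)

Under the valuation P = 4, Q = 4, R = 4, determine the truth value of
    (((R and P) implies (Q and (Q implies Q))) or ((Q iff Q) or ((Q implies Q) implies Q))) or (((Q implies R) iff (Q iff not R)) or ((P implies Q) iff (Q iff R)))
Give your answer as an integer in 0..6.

6

R and P = 4 and 4 = 4
Q implies Q = 4 implies 4 = 6
Q and (Q implies Q) = 4 and 6 = 4
(R and P) implies (Q and (Q implies Q)) = 4 implies 4 = 6
Q iff Q = 4 iff 4 = 6
Q implies Q = 4 implies 4 = 6
(Q implies Q) implies Q = 6 implies 4 = 4
(Q iff Q) or ((Q implies Q) implies Q) = 6 or 4 = 6
((R and P) implies (Q and (Q implies Q))) or ((Q iff Q) or ((Q implies Q) implies Q)) = 6 or 6 = 6
Q implies R = 4 implies 4 = 6
not R = not 4 = 2
Q iff not R = 4 iff 2 = 4
(Q implies R) iff (Q iff not R) = 6 iff 4 = 4
P implies Q = 4 implies 4 = 6
Q iff R = 4 iff 4 = 6
(P implies Q) iff (Q iff R) = 6 iff 6 = 6
((Q implies R) iff (Q iff not R)) or ((P implies Q) iff (Q iff R)) = 4 or 6 = 6
(((R and P) implies (Q and (Q implies Q))) or ((Q iff Q) or ((Q implies Q) implies Q))) or (((Q implies R) iff (Q iff not R)) or ((P implies Q) iff (Q iff R))) = 6 or 6 = 6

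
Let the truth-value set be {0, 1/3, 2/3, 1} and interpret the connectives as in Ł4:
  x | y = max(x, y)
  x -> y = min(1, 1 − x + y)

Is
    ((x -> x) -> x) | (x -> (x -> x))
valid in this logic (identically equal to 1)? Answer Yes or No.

Yes

x = 0 ↦ 1
x = 1/3 ↦ 1
x = 2/3 ↦ 1
x = 1 ↦ 1
Every assignment gives a value ≥ 1.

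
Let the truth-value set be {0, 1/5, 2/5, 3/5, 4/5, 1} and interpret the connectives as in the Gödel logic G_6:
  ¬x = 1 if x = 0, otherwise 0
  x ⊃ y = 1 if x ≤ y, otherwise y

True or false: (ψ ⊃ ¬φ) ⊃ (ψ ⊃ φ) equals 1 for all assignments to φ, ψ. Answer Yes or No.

No

Counterexample: take φ = 0, ψ = 1/5.
¬φ = ¬0 = 1
ψ ⊃ ¬φ = 1/5 ⊃ 1 = 1
ψ ⊃ φ = 1/5 ⊃ 0 = 0
(ψ ⊃ ¬φ) ⊃ (ψ ⊃ φ) = 1 ⊃ 0 = 0
This gives 0 ≠ 1.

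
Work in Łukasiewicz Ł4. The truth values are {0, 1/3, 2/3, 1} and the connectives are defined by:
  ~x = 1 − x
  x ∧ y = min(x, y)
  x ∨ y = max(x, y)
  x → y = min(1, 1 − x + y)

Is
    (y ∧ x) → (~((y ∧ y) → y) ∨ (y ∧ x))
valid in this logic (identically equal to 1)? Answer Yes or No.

Yes

x = 0, y = 0 ↦ 1
x = 0, y = 1/3 ↦ 1
x = 0, y = 2/3 ↦ 1
x = 0, y = 1 ↦ 1
x = 1/3, y = 0 ↦ 1
x = 1/3, y = 1/3 ↦ 1
x = 1/3, y = 2/3 ↦ 1
x = 1/3, y = 1 ↦ 1
x = 2/3, y = 0 ↦ 1
x = 2/3, y = 1/3 ↦ 1
x = 2/3, y = 2/3 ↦ 1
x = 2/3, y = 1 ↦ 1
x = 1, y = 0 ↦ 1
x = 1, y = 1/3 ↦ 1
x = 1, y = 2/3 ↦ 1
x = 1, y = 1 ↦ 1
Every assignment gives a value ≥ 1.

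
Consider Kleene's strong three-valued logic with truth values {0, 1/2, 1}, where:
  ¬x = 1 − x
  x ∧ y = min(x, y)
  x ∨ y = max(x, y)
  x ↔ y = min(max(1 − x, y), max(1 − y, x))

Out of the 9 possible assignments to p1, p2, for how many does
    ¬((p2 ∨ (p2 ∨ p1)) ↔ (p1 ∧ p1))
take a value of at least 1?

1

p1 = 0, p2 = 0 ↦ 0  <
p1 = 0, p2 = 1/2 ↦ 1/2  <
p1 = 0, p2 = 1 ↦ 1  ≥
p1 = 1/2, p2 = 0 ↦ 1/2  <
p1 = 1/2, p2 = 1/2 ↦ 1/2  <
p1 = 1/2, p2 = 1 ↦ 1/2  <
p1 = 1, p2 = 0 ↦ 0  <
p1 = 1, p2 = 1/2 ↦ 0  <
p1 = 1, p2 = 1 ↦ 0  <
So 1 of the 9 assignments meets the threshold.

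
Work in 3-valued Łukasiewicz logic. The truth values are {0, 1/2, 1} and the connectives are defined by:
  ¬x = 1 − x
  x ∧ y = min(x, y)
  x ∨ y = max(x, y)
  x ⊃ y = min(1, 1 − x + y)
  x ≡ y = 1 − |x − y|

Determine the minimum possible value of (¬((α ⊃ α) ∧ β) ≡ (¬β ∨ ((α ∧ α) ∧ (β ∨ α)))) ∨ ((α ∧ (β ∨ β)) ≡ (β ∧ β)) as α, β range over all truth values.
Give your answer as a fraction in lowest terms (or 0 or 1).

Take α = 1/2, β = 1:
α ⊃ α = 1/2 ⊃ 1/2 = 1
(α ⊃ α) ∧ β = 1 ∧ 1 = 1
¬((α ⊃ α) ∧ β) = ¬1 = 0
¬β = ¬1 = 0
α ∧ α = 1/2 ∧ 1/2 = 1/2
β ∨ α = 1 ∨ 1/2 = 1
(α ∧ α) ∧ (β ∨ α) = 1/2 ∧ 1 = 1/2
¬β ∨ ((α ∧ α) ∧ (β ∨ α)) = 0 ∨ 1/2 = 1/2
¬((α ⊃ α) ∧ β) ≡ (¬β ∨ ((α ∧ α) ∧ (β ∨ α))) = 0 ≡ 1/2 = 1/2
β ∨ β = 1 ∨ 1 = 1
α ∧ (β ∨ β) = 1/2 ∧ 1 = 1/2
β ∧ β = 1 ∧ 1 = 1
(α ∧ (β ∨ β)) ≡ (β ∧ β) = 1/2 ≡ 1 = 1/2
(¬((α ⊃ α) ∧ β) ≡ (¬β ∨ ((α ∧ α) ∧ (β ∨ α)))) ∨ ((α ∧ (β ∨ β)) ≡ (β ∧ β)) = 1/2 ∨ 1/2 = 1/2
No assignment yields a value below 1/2, so this is the minimum.

1/2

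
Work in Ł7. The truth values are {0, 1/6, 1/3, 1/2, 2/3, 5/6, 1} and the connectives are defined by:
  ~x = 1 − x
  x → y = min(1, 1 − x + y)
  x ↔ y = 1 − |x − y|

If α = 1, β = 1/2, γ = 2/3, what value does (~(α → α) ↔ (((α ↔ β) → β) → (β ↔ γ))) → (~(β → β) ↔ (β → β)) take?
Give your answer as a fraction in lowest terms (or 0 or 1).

5/6

α → α = 1 → 1 = 1
~(α → α) = ~1 = 0
α ↔ β = 1 ↔ 1/2 = 1/2
(α ↔ β) → β = 1/2 → 1/2 = 1
β ↔ γ = 1/2 ↔ 2/3 = 5/6
((α ↔ β) → β) → (β ↔ γ) = 1 → 5/6 = 5/6
~(α → α) ↔ (((α ↔ β) → β) → (β ↔ γ)) = 0 ↔ 5/6 = 1/6
β → β = 1/2 → 1/2 = 1
~(β → β) = ~1 = 0
β → β = 1/2 → 1/2 = 1
~(β → β) ↔ (β → β) = 0 ↔ 1 = 0
(~(α → α) ↔ (((α ↔ β) → β) → (β ↔ γ))) → (~(β → β) ↔ (β → β)) = 1/6 → 0 = 5/6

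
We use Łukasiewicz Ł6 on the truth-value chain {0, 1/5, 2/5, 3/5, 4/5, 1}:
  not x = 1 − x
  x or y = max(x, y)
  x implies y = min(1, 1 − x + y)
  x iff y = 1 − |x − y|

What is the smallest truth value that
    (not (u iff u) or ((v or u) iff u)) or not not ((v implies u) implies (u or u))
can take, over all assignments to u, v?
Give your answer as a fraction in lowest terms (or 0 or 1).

Take u = 0, v = 2/5:
u iff u = 0 iff 0 = 1
not (u iff u) = not 1 = 0
v or u = 2/5 or 0 = 2/5
(v or u) iff u = 2/5 iff 0 = 3/5
not (u iff u) or ((v or u) iff u) = 0 or 3/5 = 3/5
v implies u = 2/5 implies 0 = 3/5
u or u = 0 or 0 = 0
(v implies u) implies (u or u) = 3/5 implies 0 = 2/5
not ((v implies u) implies (u or u)) = not 2/5 = 3/5
not not ((v implies u) implies (u or u)) = not 3/5 = 2/5
(not (u iff u) or ((v or u) iff u)) or not not ((v implies u) implies (u or u)) = 3/5 or 2/5 = 3/5
No assignment yields a value below 3/5, so this is the minimum.

3/5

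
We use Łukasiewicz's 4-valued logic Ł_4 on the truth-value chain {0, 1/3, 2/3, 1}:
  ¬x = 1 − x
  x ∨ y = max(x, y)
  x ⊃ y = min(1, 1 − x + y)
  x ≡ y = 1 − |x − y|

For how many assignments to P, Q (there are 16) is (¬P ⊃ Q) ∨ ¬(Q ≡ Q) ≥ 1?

P = 0, Q = 0 ↦ 0  <
P = 0, Q = 1/3 ↦ 1/3  <
P = 0, Q = 2/3 ↦ 2/3  <
P = 0, Q = 1 ↦ 1  ≥
P = 1/3, Q = 0 ↦ 1/3  <
P = 1/3, Q = 1/3 ↦ 2/3  <
P = 1/3, Q = 2/3 ↦ 1  ≥
P = 1/3, Q = 1 ↦ 1  ≥
P = 2/3, Q = 0 ↦ 2/3  <
P = 2/3, Q = 1/3 ↦ 1  ≥
P = 2/3, Q = 2/3 ↦ 1  ≥
P = 2/3, Q = 1 ↦ 1  ≥
P = 1, Q = 0 ↦ 1  ≥
P = 1, Q = 1/3 ↦ 1  ≥
P = 1, Q = 2/3 ↦ 1  ≥
P = 1, Q = 1 ↦ 1  ≥
So 10 of the 16 assignments meet the threshold.

10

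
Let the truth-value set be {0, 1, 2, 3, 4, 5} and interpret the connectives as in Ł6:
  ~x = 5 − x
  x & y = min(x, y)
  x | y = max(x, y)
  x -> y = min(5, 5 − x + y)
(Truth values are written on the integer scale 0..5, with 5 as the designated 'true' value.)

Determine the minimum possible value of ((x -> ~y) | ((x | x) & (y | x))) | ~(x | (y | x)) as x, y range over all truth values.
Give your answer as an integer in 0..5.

Take x = 2, y = 5:
~y = ~5 = 0
x -> ~y = 2 -> 0 = 3
x | x = 2 | 2 = 2
y | x = 5 | 2 = 5
(x | x) & (y | x) = 2 & 5 = 2
(x -> ~y) | ((x | x) & (y | x)) = 3 | 2 = 3
y | x = 5 | 2 = 5
x | (y | x) = 2 | 5 = 5
~(x | (y | x)) = ~5 = 0
((x -> ~y) | ((x | x) & (y | x))) | ~(x | (y | x)) = 3 | 0 = 3
No assignment yields a value below 3, so this is the minimum.

3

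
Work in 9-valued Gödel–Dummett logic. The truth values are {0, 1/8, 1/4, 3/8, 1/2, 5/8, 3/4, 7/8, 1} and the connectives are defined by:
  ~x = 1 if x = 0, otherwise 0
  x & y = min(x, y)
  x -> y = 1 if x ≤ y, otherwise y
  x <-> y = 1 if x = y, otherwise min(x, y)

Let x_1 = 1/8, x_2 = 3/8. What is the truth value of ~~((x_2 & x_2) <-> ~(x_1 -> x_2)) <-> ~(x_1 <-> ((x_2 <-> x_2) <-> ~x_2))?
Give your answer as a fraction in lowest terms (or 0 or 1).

0

x_2 & x_2 = 3/8 & 3/8 = 3/8
x_1 -> x_2 = 1/8 -> 3/8 = 1
~(x_1 -> x_2) = ~1 = 0
(x_2 & x_2) <-> ~(x_1 -> x_2) = 3/8 <-> 0 = 0
~((x_2 & x_2) <-> ~(x_1 -> x_2)) = ~0 = 1
~~((x_2 & x_2) <-> ~(x_1 -> x_2)) = ~1 = 0
x_2 <-> x_2 = 3/8 <-> 3/8 = 1
~x_2 = ~3/8 = 0
(x_2 <-> x_2) <-> ~x_2 = 1 <-> 0 = 0
x_1 <-> ((x_2 <-> x_2) <-> ~x_2) = 1/8 <-> 0 = 0
~(x_1 <-> ((x_2 <-> x_2) <-> ~x_2)) = ~0 = 1
~~((x_2 & x_2) <-> ~(x_1 -> x_2)) <-> ~(x_1 <-> ((x_2 <-> x_2) <-> ~x_2)) = 0 <-> 1 = 0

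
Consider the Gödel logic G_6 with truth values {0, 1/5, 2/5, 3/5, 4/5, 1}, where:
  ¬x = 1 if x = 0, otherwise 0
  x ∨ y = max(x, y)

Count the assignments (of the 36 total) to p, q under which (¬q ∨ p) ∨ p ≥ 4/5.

16

value 1: 11 assignments (counts)
value 4/5: 5 assignments (counts)
value 3/5: 5 assignments
value 2/5: 5 assignments
value 1/5: 5 assignments
value 0: 5 assignments
So 16 of the 36 assignments meet the threshold.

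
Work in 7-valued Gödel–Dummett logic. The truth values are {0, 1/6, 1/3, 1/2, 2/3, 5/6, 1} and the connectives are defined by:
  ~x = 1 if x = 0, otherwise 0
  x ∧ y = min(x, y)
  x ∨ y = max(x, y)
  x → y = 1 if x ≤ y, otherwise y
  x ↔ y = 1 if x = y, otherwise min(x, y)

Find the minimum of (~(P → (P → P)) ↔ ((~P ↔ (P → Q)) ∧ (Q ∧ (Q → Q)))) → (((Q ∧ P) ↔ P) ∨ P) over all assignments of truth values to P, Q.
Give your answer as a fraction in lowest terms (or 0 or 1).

1/6

Take P = 1/6, Q = 0:
P → P = 1/6 → 1/6 = 1
P → (P → P) = 1/6 → 1 = 1
~(P → (P → P)) = ~1 = 0
~P = ~1/6 = 0
P → Q = 1/6 → 0 = 0
~P ↔ (P → Q) = 0 ↔ 0 = 1
Q → Q = 0 → 0 = 1
Q ∧ (Q → Q) = 0 ∧ 1 = 0
(~P ↔ (P → Q)) ∧ (Q ∧ (Q → Q)) = 1 ∧ 0 = 0
~(P → (P → P)) ↔ ((~P ↔ (P → Q)) ∧ (Q ∧ (Q → Q))) = 0 ↔ 0 = 1
Q ∧ P = 0 ∧ 1/6 = 0
(Q ∧ P) ↔ P = 0 ↔ 1/6 = 0
((Q ∧ P) ↔ P) ∨ P = 0 ∨ 1/6 = 1/6
(~(P → (P → P)) ↔ ((~P ↔ (P → Q)) ∧ (Q ∧ (Q → Q)))) → (((Q ∧ P) ↔ P) ∨ P) = 1 → 1/6 = 1/6
No assignment yields a value below 1/6, so this is the minimum.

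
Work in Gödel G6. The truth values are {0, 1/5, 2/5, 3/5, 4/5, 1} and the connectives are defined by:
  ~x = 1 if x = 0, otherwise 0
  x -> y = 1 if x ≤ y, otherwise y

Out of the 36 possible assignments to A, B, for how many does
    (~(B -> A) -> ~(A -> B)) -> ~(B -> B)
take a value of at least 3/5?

5

value 1: 5 assignments (counts)
value 0: 31 assignments
So 5 of the 36 assignments meet the threshold.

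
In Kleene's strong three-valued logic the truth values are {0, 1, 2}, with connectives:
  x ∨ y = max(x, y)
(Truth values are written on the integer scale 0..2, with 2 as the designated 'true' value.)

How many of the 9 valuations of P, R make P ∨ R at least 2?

5

P = 0, R = 0 ↦ 0  <
P = 0, R = 1 ↦ 1  <
P = 0, R = 2 ↦ 2  ≥
P = 1, R = 0 ↦ 1  <
P = 1, R = 1 ↦ 1  <
P = 1, R = 2 ↦ 2  ≥
P = 2, R = 0 ↦ 2  ≥
P = 2, R = 1 ↦ 2  ≥
P = 2, R = 2 ↦ 2  ≥
So 5 of the 9 assignments meet the threshold.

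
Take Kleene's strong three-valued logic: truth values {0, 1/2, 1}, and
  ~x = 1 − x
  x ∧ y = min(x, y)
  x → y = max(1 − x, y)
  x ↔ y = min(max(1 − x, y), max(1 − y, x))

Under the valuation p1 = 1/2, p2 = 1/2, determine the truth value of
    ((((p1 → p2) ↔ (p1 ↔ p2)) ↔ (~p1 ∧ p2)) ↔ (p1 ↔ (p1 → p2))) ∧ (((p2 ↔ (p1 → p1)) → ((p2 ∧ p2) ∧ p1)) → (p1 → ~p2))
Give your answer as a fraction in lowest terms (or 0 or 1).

p1 → p2 = 1/2 → 1/2 = 1/2
p1 ↔ p2 = 1/2 ↔ 1/2 = 1/2
(p1 → p2) ↔ (p1 ↔ p2) = 1/2 ↔ 1/2 = 1/2
~p1 = ~1/2 = 1/2
~p1 ∧ p2 = 1/2 ∧ 1/2 = 1/2
((p1 → p2) ↔ (p1 ↔ p2)) ↔ (~p1 ∧ p2) = 1/2 ↔ 1/2 = 1/2
p1 → p2 = 1/2 → 1/2 = 1/2
p1 ↔ (p1 → p2) = 1/2 ↔ 1/2 = 1/2
(((p1 → p2) ↔ (p1 ↔ p2)) ↔ (~p1 ∧ p2)) ↔ (p1 ↔ (p1 → p2)) = 1/2 ↔ 1/2 = 1/2
p1 → p1 = 1/2 → 1/2 = 1/2
p2 ↔ (p1 → p1) = 1/2 ↔ 1/2 = 1/2
p2 ∧ p2 = 1/2 ∧ 1/2 = 1/2
(p2 ∧ p2) ∧ p1 = 1/2 ∧ 1/2 = 1/2
(p2 ↔ (p1 → p1)) → ((p2 ∧ p2) ∧ p1) = 1/2 → 1/2 = 1/2
~p2 = ~1/2 = 1/2
p1 → ~p2 = 1/2 → 1/2 = 1/2
((p2 ↔ (p1 → p1)) → ((p2 ∧ p2) ∧ p1)) → (p1 → ~p2) = 1/2 → 1/2 = 1/2
((((p1 → p2) ↔ (p1 ↔ p2)) ↔ (~p1 ∧ p2)) ↔ (p1 ↔ (p1 → p2))) ∧ (((p2 ↔ (p1 → p1)) → ((p2 ∧ p2) ∧ p1)) → (p1 → ~p2)) = 1/2 ∧ 1/2 = 1/2

1/2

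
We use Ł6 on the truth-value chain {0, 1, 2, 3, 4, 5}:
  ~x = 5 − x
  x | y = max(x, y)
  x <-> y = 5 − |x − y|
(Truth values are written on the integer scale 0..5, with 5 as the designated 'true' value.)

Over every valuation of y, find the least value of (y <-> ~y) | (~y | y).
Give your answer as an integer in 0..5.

4

Take y = 1:
~y = ~1 = 4
y <-> ~y = 1 <-> 4 = 2
~y = ~1 = 4
~y | y = 4 | 1 = 4
(y <-> ~y) | (~y | y) = 2 | 4 = 4
No assignment yields a value below 4, so this is the minimum.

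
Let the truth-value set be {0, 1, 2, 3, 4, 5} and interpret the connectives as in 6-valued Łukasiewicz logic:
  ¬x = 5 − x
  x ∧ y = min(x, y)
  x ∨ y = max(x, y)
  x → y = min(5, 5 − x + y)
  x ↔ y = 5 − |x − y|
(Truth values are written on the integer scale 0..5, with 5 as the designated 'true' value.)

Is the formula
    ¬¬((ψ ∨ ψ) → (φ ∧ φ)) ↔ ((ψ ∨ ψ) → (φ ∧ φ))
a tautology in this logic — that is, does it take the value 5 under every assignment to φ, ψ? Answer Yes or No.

Yes

At φ = 5, ψ = 4, for instance:
ψ ∨ ψ = 4 ∨ 4 = 4
φ ∧ φ = 5 ∧ 5 = 5
(ψ ∨ ψ) → (φ ∧ φ) = 4 → 5 = 5
¬((ψ ∨ ψ) → (φ ∧ φ)) = ¬5 = 0
¬¬((ψ ∨ ψ) → (φ ∧ φ)) = ¬0 = 5
¬¬((ψ ∨ ψ) → (φ ∧ φ)) ↔ ((ψ ∨ ψ) → (φ ∧ φ)) = 5 ↔ 5 = 5
and checking the remaining 35 assignments likewise gives ≥ 5 in every case.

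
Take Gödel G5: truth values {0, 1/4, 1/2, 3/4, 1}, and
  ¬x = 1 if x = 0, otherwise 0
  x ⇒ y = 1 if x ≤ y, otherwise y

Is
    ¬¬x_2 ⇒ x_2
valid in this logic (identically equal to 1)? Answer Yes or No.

Counterexample: take x_2 = 1/4.
¬x_2 = ¬1/4 = 0
¬¬x_2 = ¬0 = 1
¬¬x_2 ⇒ x_2 = 1 ⇒ 1/4 = 1/4
This gives 1/4 ≠ 1.

No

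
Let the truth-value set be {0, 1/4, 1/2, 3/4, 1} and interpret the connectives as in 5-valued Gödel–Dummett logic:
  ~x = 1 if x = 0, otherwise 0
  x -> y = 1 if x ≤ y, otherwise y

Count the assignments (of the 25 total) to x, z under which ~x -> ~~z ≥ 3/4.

24

value 1: 24 assignments (counts)
value 0: 1 assignment
So 24 of the 25 assignments meet the threshold.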